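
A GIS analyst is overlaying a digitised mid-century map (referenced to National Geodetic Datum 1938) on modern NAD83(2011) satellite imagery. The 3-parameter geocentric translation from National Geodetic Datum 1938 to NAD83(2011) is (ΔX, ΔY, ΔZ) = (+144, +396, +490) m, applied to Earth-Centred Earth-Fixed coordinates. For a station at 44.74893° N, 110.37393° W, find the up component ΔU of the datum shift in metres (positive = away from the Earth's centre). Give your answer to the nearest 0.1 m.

The local up (radial) axis is (cos φ cos λ, cos φ sin λ, sin φ), giving ΔU = -35.604 − 263.644 + 344.961 = 45.71 m.

ΔU = 45.7 m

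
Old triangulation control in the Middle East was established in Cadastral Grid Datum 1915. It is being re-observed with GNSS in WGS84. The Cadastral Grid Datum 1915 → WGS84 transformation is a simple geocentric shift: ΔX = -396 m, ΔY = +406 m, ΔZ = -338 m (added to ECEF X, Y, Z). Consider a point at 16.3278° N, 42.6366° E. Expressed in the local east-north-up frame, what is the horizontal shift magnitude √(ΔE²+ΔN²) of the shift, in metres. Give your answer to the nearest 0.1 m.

At φ = 16.3278°, λ = 42.6366°: sin φ = 0.281132, cos φ = 0.959669, sin λ = 0.677346, cos λ = 0.735665.
ΔE = −sin λ·ΔX + cos λ·ΔY = −(0.677346)·(-396) + (0.735665)·(406) = 566.91 m.
ΔN = −sin φ cos λ·ΔX − sin φ sin λ·ΔY + cos φ·ΔZ = −(0.281132)(0.735665)(-396) − (0.281132)(0.677346)(406) + (0.959669)(-338) = -319.78 m.
Horizontal magnitude = √(ΔE² + ΔN²) = √(566.91² + (-319.78)²) = 650.88 m.

650.9 m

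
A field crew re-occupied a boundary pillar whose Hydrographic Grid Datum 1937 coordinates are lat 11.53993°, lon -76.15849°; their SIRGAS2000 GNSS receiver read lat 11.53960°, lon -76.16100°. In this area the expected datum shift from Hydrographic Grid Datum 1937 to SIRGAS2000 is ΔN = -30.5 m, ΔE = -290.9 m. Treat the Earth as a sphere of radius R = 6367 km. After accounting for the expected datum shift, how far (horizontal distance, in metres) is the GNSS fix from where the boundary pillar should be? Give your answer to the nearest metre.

19 m

Observed coordinate differences: Δφ = -0.00033°, Δλ = -0.00251°.
Converting to metres (1° lat = 111125 m, cos φ = 0.979786): observed ΔN = -36.7 m, observed ΔE = -273.3 m.
Subtracting the expected shift leaves a residual of -36.7 − (-30.5) = -6.2 m north and -273.3 − (-290.9) = 17.6 m east.
Residual distance = √((-6.2)² + 17.6²) = 18.7 m.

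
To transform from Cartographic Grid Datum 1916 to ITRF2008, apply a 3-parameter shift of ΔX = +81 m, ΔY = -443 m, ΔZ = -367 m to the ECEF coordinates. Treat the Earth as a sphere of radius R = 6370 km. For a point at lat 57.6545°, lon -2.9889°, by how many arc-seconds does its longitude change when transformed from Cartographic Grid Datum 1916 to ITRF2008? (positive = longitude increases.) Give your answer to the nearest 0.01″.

Δλ = -26.52″

sin φ = 0.844837, cos φ = 0.535023, sin λ = -0.052142, cos λ = 0.998640.
East component: ΔE = −sin λ·ΔX + cos λ·ΔY = −(-0.052142)(81) + (0.998640)(-443) = -438.17 m.
1° of latitude spans πR/180 = 111177 m; at latitude φ, 1° of longitude spans that × cos φ = 59482.6 m, so Δλ = -438.17 / 59482.6 × 3600 = -26.519″.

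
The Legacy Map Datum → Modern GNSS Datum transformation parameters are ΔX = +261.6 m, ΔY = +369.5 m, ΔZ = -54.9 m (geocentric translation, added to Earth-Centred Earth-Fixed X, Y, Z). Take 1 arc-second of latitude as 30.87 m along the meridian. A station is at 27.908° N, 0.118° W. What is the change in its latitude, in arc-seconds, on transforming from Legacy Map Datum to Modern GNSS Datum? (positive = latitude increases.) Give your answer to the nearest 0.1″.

Δφ = -5.5″

sin φ = 0.468053, cos φ = 0.883700, sin λ = -0.002059, cos λ = 0.999998.
North component: ΔN = −sin φ cos λ·ΔX − sin φ sin λ·ΔY + cos φ·ΔZ = −(0.468053)(0.999998)(261.6) − (0.468053)(-0.002059)(369.5) + (0.883700)(-54.9) = -170.60 m.
1° of latitude spans 3600 × 30.87 = 111132 m, so Δφ = -170.60 / 111132 × 3600 = -5.526″.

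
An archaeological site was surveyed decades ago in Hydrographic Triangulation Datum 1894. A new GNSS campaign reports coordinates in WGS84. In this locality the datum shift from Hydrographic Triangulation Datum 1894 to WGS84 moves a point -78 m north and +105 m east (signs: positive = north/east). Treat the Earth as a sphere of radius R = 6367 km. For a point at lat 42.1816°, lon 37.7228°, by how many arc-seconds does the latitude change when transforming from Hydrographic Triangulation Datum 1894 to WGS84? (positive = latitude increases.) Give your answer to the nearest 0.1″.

Δφ = -2.5″

On a sphere of radius R, 1 rad of latitude = R, so Δφ = ΔN / R = -78.0 / 6367000 = -1.2251e-05 rad = -2.527″.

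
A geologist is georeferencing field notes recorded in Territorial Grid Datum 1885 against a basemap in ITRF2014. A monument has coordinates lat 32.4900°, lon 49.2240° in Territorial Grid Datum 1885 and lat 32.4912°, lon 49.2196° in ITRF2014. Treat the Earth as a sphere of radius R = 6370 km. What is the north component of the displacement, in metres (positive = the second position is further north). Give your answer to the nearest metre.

Δφ = 32.4912° − 32.4900° = +0.0012°; Δλ = 49.2196° − 49.2240° = -0.0044°.
1° along a meridian = πR/180 = 111177 m.
ΔN = Δφ × 111177 = 133.4 m; ΔE = Δλ × 111177 × cos(32.4900°) = -0.0044 × 111177 × 0.843485 = -412.6 m.

ΔN = 133 m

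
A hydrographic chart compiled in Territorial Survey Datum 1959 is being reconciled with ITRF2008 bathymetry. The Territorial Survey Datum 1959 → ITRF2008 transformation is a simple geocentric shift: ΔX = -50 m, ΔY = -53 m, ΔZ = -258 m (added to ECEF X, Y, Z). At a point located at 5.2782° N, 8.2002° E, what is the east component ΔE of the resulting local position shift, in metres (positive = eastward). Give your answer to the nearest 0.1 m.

At φ = 5.2782°, λ = 8.2002°: sin φ = 0.091992, cos φ = 0.995760, sin λ = 0.142632, cos λ = 0.989776.
ΔE = −sin λ·ΔX + cos λ·ΔY = −(0.142632)·(-50) + (0.989776)·(-53) = -45.33 m.

ΔE = -45.3 m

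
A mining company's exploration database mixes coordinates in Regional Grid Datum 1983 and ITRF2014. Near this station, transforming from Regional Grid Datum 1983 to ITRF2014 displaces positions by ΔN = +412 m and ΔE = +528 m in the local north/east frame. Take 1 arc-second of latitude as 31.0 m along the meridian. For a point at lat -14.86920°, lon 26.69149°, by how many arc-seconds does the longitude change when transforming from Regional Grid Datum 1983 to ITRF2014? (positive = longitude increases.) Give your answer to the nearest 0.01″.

At latitude -14.86920°, cos φ = 0.966514.
1″ of longitude at this latitude = 31.00 × cos φ = 29.9619 m, so Δλ = 528.0 / 29.9619 = 17.622″.

Δλ = 17.62″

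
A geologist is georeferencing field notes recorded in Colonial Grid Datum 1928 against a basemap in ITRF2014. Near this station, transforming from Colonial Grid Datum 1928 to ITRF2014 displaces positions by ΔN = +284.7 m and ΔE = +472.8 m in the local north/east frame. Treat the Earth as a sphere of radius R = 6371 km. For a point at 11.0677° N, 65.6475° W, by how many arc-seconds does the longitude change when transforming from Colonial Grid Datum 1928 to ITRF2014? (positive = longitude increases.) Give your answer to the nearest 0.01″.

Δλ = 15.60″

At latitude 11.0677°, cos φ = 0.981401.
One radian of longitude at latitude φ spans R cos φ, so Δλ = ΔE / (R cos φ) = 472.8 / (6371000 × 0.981401) = 7.5618e-05 rad = 15.597″.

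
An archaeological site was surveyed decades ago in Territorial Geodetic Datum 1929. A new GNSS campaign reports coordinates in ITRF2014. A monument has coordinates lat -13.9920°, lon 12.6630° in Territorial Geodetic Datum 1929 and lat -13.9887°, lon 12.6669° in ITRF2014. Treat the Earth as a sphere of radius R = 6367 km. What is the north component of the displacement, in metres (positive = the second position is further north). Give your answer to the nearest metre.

Δφ = -13.9887° − -13.9920° = +0.0033°; Δλ = 12.6669° − 12.6630° = +0.0039°.
1° along a meridian = πR/180 = 111125 m.
ΔN = Δφ × 111125 = 366.7 m; ΔE = Δλ × 111125 × cos(-13.9920°) = +0.0039 × 111125 × 0.970329 = 420.5 m.

ΔN = 367 m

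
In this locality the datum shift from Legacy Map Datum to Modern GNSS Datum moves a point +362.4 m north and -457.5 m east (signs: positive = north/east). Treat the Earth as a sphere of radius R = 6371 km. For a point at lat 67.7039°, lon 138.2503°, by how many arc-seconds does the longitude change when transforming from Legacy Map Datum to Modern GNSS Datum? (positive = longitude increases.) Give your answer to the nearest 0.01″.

At latitude 67.7039°, cos φ = 0.379393.
One radian of longitude at latitude φ spans R cos φ, so Δλ = ΔE / (R cos φ) = -457.5 / (6371000 × 0.379393) = -1.8928e-04 rad = -39.041″.

Δλ = -39.04″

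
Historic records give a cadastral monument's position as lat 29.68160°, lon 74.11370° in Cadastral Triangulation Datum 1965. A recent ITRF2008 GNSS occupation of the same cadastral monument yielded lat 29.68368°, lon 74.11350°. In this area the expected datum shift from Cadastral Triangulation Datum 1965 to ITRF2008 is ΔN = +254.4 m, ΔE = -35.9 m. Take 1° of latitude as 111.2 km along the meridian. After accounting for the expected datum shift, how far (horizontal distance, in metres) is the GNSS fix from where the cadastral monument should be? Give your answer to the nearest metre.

28 m

Observed coordinate differences: Δφ = +0.00208°, Δλ = -0.00020°.
Converting to metres (1° lat = 111200 m, cos φ = 0.868791): observed ΔN = 231.3 m, observed ΔE = -19.3 m.
Subtracting the expected shift leaves a residual of 231.3 − (254.4) = -23.1 m north and -19.3 − (-35.9) = 16.6 m east.
Residual distance = √((-23.1)² + 16.6²) = 28.4 m.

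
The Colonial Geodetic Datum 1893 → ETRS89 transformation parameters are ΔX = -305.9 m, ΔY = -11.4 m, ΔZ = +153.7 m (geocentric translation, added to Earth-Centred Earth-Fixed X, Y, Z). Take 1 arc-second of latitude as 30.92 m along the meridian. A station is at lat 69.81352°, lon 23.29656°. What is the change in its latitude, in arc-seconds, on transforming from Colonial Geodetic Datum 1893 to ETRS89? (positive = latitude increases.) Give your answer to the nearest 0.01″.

Δφ = 10.38″

sin φ = 0.938574, cos φ = 0.345077, sin λ = 0.395490, cos λ = 0.918470.
North component: ΔN = −sin φ cos λ·ΔX − sin φ sin λ·ΔY + cos φ·ΔZ = −(0.938574)(0.918470)(-305.9) − (0.938574)(0.395490)(-11.4) + (0.345077)(153.7) = 320.97 m.
1° of latitude spans 3600 × 30.92 = 111312 m, so Δφ = 320.97 / 111312 × 3600 = 10.381″.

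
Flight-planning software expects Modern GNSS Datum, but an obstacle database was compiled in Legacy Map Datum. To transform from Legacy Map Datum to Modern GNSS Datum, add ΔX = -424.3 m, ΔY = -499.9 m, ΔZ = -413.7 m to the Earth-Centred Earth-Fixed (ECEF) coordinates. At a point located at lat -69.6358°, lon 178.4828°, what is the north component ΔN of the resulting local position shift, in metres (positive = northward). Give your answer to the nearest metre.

ΔN = 241 m

At φ = -69.6358°, λ = 178.4828°: sin φ = -0.937500, cos φ = 0.347986, sin λ = 0.026477, cos λ = -0.999649.
ΔN = −sin φ cos λ·ΔX − sin φ sin λ·ΔY + cos φ·ΔZ = −(-0.937500)(-0.999649)(-424.3) − (-0.937500)(0.026477)(-499.9) + (0.347986)(-413.7) = 241.27 m.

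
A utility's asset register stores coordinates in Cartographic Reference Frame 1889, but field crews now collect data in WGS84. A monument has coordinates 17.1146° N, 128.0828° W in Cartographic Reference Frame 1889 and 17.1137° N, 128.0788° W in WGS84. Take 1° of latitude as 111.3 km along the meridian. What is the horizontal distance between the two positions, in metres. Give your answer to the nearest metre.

Δφ = 17.1137° − 17.1146° = -0.0009°; Δλ = -128.0788° − -128.0828° = +0.0040°.
ΔN = Δφ × 111300 = -100.2 m; ΔE = Δλ × 111300 × cos(17.1146°) = +0.0040 × 111300 × 0.955718 = 425.5 m.
Distance = √(ΔE² + ΔN²) = √(425.5² + (-100.2)²) = 437.1 m.

437 m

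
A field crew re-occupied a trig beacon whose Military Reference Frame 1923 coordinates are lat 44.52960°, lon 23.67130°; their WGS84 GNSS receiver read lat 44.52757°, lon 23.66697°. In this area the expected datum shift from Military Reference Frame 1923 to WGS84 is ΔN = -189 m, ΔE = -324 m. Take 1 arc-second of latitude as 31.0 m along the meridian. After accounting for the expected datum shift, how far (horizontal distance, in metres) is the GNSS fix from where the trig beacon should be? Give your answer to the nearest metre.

43 m

Observed coordinate differences: Δφ = -0.00203°, Δλ = -0.00433°.
Converting to metres (1° lat = 111600 m, cos φ = 0.712888): observed ΔN = -226.5 m, observed ΔE = -344.5 m.
Subtracting the expected shift leaves a residual of -226.5 − (-189) = -37.5 m north and -344.5 − (-324) = -20.5 m east.
Residual distance = √((-37.5)² + (-20.5)²) = 42.8 m.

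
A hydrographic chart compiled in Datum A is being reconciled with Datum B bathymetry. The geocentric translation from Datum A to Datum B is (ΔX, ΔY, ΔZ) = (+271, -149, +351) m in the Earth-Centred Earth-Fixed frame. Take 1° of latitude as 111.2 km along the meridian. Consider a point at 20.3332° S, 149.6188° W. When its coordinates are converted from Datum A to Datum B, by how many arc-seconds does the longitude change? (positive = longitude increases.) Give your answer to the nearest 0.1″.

sin φ = -0.347479, cos φ = 0.937688, sin λ = -0.505751, cos λ = -0.862680.
East component: ΔE = −sin λ·ΔX + cos λ·ΔY = −(-0.505751)(271) + (-0.862680)(-149) = 265.60 m.
1° of latitude spans 111200 m; at latitude φ, 1° of longitude spans that × cos φ = 104270.9 m, so Δλ = 265.60 / 104270.9 × 3600 = 9.170″.

Δλ = 9.2″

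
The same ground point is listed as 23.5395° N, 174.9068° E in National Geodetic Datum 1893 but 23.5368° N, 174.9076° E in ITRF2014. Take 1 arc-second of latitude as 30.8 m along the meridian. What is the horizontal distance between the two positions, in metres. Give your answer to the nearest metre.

Δφ = 23.5368° − 23.5395° = -0.0027°; Δλ = 174.9076° − 174.9068° = +0.0008°.
1° of latitude = 3600 × 30.80 = 110880 m.
ΔN = Δφ × 110880 = -299.4 m; ΔE = Δλ × 110880 × cos(23.5395°) = +0.0008 × 110880 × 0.916785 = 81.3 m.
Distance = √(ΔE² + ΔN²) = √(81.3² + (-299.4)²) = 310.2 m.

310 m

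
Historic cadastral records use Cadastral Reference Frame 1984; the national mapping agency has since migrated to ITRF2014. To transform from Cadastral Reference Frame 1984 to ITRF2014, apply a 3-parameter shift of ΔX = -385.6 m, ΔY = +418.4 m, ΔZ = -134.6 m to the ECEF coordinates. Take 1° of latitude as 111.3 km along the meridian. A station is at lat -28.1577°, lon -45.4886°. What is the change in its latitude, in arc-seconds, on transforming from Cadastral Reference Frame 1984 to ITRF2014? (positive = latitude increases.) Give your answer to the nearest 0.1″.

sin φ = -0.471900, cos φ = 0.881652, sin λ = -0.713111, cos λ = 0.701051.
North component: ΔN = −sin φ cos λ·ΔX − sin φ sin λ·ΔY + cos φ·ΔZ = −(-0.471900)(0.701051)(-385.6) − (-0.471900)(-0.713111)(418.4) + (0.881652)(-134.6) = -387.04 m.
1° of latitude spans 111300 m, so Δφ = -387.04 / 111300 × 3600 = -12.519″.

Δφ = -12.5″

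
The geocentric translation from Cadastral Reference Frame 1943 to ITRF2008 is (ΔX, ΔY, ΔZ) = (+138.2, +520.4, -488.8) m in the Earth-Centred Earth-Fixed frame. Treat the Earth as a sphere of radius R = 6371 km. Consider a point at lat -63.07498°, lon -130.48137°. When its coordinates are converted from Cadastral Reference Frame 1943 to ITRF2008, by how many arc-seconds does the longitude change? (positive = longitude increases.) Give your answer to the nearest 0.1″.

Δλ = -16.6″

sin φ = -0.891600, cos φ = 0.452824, sin λ = -0.760617, cos λ = -0.649201.
East component: ΔE = −sin λ·ΔX + cos λ·ΔY = −(-0.760617)(138.2) + (-0.649201)(520.4) = -232.73 m.
1° of latitude spans πR/180 = 111195 m; at latitude φ, 1° of longitude spans that × cos φ = 50351.7 m, so Δλ = -232.73 / 50351.7 × 3600 = -16.639″.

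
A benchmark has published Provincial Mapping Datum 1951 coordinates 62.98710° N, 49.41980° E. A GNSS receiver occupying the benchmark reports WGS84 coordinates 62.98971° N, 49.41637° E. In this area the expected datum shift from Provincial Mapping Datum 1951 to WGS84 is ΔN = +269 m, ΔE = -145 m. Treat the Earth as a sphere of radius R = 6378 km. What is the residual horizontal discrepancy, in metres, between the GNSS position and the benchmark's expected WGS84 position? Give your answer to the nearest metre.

Observed coordinate differences: Δφ = +0.00261°, Δλ = -0.00343°.
Converting to metres (1° lat = 111317 m, cos φ = 0.454191): observed ΔN = 290.5 m, observed ΔE = -173.4 m.
Subtracting the expected shift leaves a residual of 290.5 − (269) = 21.5 m north and -173.4 − (-145) = -28.4 m east.
Residual distance = √(21.5² + (-28.4)²) = 35.7 m.

36 m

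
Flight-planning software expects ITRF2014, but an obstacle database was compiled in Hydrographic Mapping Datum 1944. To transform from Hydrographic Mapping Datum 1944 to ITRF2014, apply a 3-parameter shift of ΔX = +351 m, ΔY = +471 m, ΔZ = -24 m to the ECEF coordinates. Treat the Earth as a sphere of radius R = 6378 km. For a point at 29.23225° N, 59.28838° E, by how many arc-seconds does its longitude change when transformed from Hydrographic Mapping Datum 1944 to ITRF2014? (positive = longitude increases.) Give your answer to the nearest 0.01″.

Δλ = -2.27″

sin φ = 0.488351, cos φ = 0.872647, sin λ = 0.859749, cos λ = 0.510717.
East component: ΔE = −sin λ·ΔX + cos λ·ΔY = −(0.859749)(351) + (0.510717)(471) = -61.22 m.
1° of latitude spans πR/180 = 111317 m; at latitude φ, 1° of longitude spans that × cos φ = 97140.6 m, so Δλ = -61.22 / 97140.6 × 3600 = -2.269″.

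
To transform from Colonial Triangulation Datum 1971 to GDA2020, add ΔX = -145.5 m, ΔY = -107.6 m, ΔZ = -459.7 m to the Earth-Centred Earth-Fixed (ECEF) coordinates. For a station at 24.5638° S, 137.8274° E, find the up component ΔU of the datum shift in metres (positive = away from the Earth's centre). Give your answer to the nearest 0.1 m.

At φ = -24.5638°, λ = 137.8274°: sin φ = -0.415706, cos φ = 0.909499, sin λ = 0.671366, cos λ = -0.741126.
ΔU = cos φ cos λ·ΔX + cos φ sin λ·ΔY + sin φ·ΔZ = (0.909499)(-0.741126)(-145.5) + (0.909499)(0.671366)(-107.6) + (-0.415706)(-459.7) = 223.47 m.

ΔU = 223.5 m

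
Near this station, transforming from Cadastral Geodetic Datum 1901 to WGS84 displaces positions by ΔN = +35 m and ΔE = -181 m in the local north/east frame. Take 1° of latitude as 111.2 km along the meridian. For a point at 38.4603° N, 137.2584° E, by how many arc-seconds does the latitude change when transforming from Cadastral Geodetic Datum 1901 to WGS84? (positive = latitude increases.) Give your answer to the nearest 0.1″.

1° of latitude = 111.2 km, so Δφ = 35.0 / 111200 = 0.0003147° = 1.133″.

Δφ = 1.1″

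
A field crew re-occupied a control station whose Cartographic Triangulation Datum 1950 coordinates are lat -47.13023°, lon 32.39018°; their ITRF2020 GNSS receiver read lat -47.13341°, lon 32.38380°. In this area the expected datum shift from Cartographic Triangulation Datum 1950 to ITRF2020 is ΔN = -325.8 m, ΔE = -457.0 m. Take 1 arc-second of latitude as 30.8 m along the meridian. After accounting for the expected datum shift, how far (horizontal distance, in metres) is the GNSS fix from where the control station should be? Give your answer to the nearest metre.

36 m

Observed coordinate differences: Δφ = -0.00318°, Δλ = -0.00638°.
Converting to metres (1° lat = 110880 m, cos φ = 0.680334): observed ΔN = -352.6 m, observed ΔE = -481.3 m.
Subtracting the expected shift leaves a residual of -352.6 − (-325.8) = -26.8 m north and -481.3 − (-457.0) = -24.3 m east.
Residual distance = √((-26.8)² + (-24.3)²) = 36.2 m.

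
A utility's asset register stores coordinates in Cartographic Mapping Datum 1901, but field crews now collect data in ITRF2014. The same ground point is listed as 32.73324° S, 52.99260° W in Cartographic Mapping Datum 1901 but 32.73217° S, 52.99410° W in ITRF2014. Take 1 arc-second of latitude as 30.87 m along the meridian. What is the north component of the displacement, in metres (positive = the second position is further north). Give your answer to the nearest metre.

Δφ = -32.73217° − -32.73324° = +0.00107°; Δλ = -52.99410° − -52.99260° = -0.00150°.
1° of latitude = 3600 × 30.87 = 111132 m.
ΔN = Δφ × 111132 = 118.9 m; ΔE = Δλ × 111132 × cos(-32.73324°) = -0.00150 × 111132 × 0.841197 = -140.2 m.

ΔN = 119 m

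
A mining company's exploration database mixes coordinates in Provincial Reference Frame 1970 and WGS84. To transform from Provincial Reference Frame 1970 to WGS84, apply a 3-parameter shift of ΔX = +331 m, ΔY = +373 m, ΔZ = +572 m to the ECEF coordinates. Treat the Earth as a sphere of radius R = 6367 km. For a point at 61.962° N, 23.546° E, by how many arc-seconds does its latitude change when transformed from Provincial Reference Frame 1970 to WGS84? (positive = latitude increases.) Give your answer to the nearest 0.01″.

sin φ = 0.882636, cos φ = 0.470057, sin λ = 0.399485, cos λ = 0.916740.
North component: ΔN = −sin φ cos λ·ΔX − sin φ sin λ·ΔY + cos φ·ΔZ = −(0.882636)(0.916740)(331) − (0.882636)(0.399485)(373) + (0.470057)(572) = -130.47 m.
1° of latitude spans πR/180 = 111125 m, so Δφ = -130.47 / 111125 × 3600 = -4.227″.

Δφ = -4.23″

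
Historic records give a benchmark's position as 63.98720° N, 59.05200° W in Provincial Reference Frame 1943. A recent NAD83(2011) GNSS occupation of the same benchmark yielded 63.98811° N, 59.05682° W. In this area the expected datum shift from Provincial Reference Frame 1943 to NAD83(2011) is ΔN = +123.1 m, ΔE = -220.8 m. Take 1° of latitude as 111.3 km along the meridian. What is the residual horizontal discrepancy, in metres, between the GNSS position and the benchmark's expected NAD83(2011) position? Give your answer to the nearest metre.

Observed coordinate differences: Δφ = +0.00091°, Δλ = -0.00482°.
Converting to metres (1° lat = 111300 m, cos φ = 0.438572): observed ΔN = 101.3 m, observed ΔE = -235.3 m.
Subtracting the expected shift leaves a residual of 101.3 − (123.1) = -21.8 m north and -235.3 − (-220.8) = -14.5 m east.
Residual distance = √((-21.8)² + (-14.5)²) = 26.2 m.

26 m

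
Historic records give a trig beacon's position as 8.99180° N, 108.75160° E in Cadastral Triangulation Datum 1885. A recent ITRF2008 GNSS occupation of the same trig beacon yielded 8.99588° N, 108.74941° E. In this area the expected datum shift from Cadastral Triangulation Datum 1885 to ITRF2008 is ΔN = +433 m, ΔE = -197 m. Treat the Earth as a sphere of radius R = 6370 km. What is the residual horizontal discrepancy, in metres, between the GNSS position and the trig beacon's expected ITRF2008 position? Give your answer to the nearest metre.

Observed coordinate differences: Δφ = +0.00408°, Δλ = -0.00219°.
Converting to metres (1° lat = 111177 m, cos φ = 0.987711): observed ΔN = 453.6 m, observed ΔE = -240.5 m.
Subtracting the expected shift leaves a residual of 453.6 − (433) = 20.6 m north and -240.5 − (-197) = -43.5 m east.
Residual distance = √(20.6² + (-43.5)²) = 48.1 m.

48 m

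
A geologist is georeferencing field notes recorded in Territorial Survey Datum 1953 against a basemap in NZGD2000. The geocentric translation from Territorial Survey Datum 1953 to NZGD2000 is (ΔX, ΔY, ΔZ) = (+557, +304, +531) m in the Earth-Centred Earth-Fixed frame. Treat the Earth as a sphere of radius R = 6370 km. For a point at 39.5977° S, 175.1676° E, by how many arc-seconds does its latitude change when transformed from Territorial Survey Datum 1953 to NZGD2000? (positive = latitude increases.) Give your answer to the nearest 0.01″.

sin φ = -0.637393, cos φ = 0.770539, sin λ = 0.084241, cos λ = -0.996445.
North component: ΔN = −sin φ cos λ·ΔX − sin φ sin λ·ΔY + cos φ·ΔZ = −(-0.637393)(-0.996445)(557) − (-0.637393)(0.084241)(304) + (0.770539)(531) = 71.71 m.
1° of latitude spans πR/180 = 111177 m, so Δφ = 71.71 / 111177 × 3600 = 2.322″.

Δφ = 2.32″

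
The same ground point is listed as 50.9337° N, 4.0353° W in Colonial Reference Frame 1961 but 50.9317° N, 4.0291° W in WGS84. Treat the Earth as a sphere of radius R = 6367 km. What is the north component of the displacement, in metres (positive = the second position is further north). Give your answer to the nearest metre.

Δφ = 50.9317° − 50.9337° = -0.0020°; Δλ = -4.0291° − -4.0353° = +0.0062°.
1° along a meridian = πR/180 = 111125 m.
ΔN = Δφ × 111125 = -222.3 m; ΔE = Δλ × 111125 × cos(50.9337°) = +0.0062 × 111125 × 0.630219 = 434.2 m.

ΔN = -222 m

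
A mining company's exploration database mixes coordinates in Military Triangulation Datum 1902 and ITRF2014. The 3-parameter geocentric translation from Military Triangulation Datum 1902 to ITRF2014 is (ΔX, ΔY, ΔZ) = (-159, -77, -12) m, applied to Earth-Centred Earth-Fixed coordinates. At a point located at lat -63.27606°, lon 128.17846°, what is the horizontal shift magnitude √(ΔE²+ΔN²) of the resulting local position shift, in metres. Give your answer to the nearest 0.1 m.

The local east axis at (φ, λ) is (−sin λ, cos λ, 0), so ΔE = −sin(128.17846°)·(-159) + cos(128.17846°)·(-77) = 172.58 m.
The local north axis is (−sin φ cos λ, −sin φ sin λ, cos φ), giving ΔN = 87.782 − 54.063 − 5.396 = 28.32 m.
Horizontal magnitude = √(ΔE² + ΔN²) = √(172.58² + 28.32²) = 174.89 m.

174.9 m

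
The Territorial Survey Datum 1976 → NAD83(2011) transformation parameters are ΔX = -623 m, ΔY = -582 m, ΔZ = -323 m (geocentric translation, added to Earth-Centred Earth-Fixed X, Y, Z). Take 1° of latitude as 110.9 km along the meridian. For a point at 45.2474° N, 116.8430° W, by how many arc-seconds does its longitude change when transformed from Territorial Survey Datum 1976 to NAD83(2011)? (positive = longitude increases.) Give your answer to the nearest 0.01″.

Δλ = -13.51″

sin φ = 0.710153, cos φ = 0.704047, sin λ = -0.892247, cos λ = -0.451547.
East component: ΔE = −sin λ·ΔX + cos λ·ΔY = −(-0.892247)(-623) + (-0.451547)(-582) = -293.07 m.
1° of latitude spans 110900 m; at latitude φ, 1° of longitude spans that × cos φ = 78078.8 m, so Δλ = -293.07 / 78078.8 × 3600 = -13.513″.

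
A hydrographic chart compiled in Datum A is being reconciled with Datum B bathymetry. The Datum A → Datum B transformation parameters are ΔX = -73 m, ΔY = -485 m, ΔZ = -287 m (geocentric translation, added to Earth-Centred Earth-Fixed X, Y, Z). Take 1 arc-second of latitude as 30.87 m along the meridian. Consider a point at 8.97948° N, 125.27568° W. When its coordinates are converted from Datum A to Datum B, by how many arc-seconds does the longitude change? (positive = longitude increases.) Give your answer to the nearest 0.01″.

sin φ = 0.156081, cos φ = 0.987744, sin λ = -0.816383, cos λ = -0.577511.
East component: ΔE = −sin λ·ΔX + cos λ·ΔY = −(-0.816383)(-73) + (-0.577511)(-485) = 220.50 m.
1° of latitude spans 3600 × 30.87 = 111132 m; at latitude φ, 1° of longitude spans that × cos φ = 109770.0 m, so Δλ = 220.50 / 109770.0 × 3600 = 7.231″.

Δλ = 7.23″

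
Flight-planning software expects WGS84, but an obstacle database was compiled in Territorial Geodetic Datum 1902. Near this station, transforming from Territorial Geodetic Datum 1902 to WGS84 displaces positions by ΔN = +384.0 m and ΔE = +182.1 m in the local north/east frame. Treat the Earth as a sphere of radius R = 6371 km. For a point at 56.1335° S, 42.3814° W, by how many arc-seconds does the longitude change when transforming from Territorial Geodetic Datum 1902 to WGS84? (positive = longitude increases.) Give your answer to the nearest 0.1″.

At latitude -56.1335°, cos φ = 0.557260.
One radian of longitude at latitude φ spans R cos φ, so Δλ = ΔE / (R cos φ) = 182.1 / (6371000 × 0.557260) = 5.1291e-05 rad = 10.580″.

Δλ = 10.6″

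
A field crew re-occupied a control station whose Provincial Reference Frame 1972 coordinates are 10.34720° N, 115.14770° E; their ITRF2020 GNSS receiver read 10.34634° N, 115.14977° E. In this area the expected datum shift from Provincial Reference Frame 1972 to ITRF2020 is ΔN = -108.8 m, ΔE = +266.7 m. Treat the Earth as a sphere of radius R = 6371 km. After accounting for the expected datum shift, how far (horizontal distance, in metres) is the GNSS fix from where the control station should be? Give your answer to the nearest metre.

Observed coordinate differences: Δφ = -0.00086°, Δλ = +0.00207°.
Converting to metres (1° lat = 111195 m, cos φ = 0.983737): observed ΔN = -95.6 m, observed ΔE = 226.4 m.
Subtracting the expected shift leaves a residual of -95.6 − (-108.8) = 13.2 m north and 226.4 − (266.7) = -40.3 m east.
Residual distance = √(13.2² + (-40.3)²) = 42.4 m.

42 m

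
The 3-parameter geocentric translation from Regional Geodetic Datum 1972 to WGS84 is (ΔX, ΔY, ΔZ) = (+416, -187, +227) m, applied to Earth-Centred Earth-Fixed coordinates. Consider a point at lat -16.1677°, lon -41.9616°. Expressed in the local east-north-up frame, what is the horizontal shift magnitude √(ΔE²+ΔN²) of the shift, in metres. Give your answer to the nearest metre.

The local east axis at (φ, λ) is (−sin λ, cos λ, 0), so ΔE = −sin(-41.9616°)·416 + cos(-41.9616°)·(-187) = 139.10 m.
The local north axis is (−sin φ cos λ, −sin φ sin λ, cos φ), giving ΔN = 86.134 + 34.816 + 218.022 = 338.97 m.
Horizontal magnitude = √(ΔE² + ΔN²) = √(139.10² + 338.97²) = 366.40 m.

366 m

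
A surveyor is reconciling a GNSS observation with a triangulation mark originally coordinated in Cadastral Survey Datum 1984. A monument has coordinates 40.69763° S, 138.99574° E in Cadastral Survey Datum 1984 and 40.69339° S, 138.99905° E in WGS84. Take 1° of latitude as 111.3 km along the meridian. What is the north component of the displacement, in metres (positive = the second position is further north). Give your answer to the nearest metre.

Δφ = -40.69339° − -40.69763° = +0.00424°; Δλ = 138.99905° − 138.99574° = +0.00331°.
ΔN = Δφ × 111300 = 471.9 m; ΔE = Δλ × 111300 × cos(-40.69763°) = +0.00331 × 111300 × 0.758161 = 279.3 m.

ΔN = 472 m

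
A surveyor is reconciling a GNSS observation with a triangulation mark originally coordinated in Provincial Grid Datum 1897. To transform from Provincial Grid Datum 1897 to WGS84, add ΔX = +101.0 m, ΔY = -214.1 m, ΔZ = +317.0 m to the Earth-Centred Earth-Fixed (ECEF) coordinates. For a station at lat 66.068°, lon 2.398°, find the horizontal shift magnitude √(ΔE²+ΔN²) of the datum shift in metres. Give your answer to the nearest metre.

At φ = 66.068°, λ = 2.398°: sin φ = 0.914028, cos φ = 0.405652, sin λ = 0.041841, cos λ = 0.999124.
ΔE = −sin λ·ΔX + cos λ·ΔY = −(0.041841)·(101.0) + (0.999124)·(-214.1) = -218.14 m.
ΔN = −sin φ cos λ·ΔX − sin φ sin λ·ΔY + cos φ·ΔZ = −(0.914028)(0.999124)(101.0) − (0.914028)(0.041841)(-214.1) + (0.405652)(317.0) = 44.54 m.
Horizontal magnitude = √(ΔE² + ΔN²) = √((-218.14)² + 44.54²) = 222.64 m.

223 m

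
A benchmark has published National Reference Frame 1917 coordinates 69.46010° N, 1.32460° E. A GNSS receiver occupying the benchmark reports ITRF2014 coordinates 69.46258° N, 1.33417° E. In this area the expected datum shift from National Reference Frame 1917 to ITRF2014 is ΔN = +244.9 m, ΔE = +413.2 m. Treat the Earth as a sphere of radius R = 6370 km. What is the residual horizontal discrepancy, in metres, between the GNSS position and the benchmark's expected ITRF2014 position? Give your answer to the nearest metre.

Observed coordinate differences: Δφ = +0.00248°, Δλ = +0.00957°.
Converting to metres (1° lat = 111177 m, cos φ = 0.350860): observed ΔN = 275.7 m, observed ΔE = 373.3 m.
Subtracting the expected shift leaves a residual of 275.7 − (244.9) = 30.8 m north and 373.3 − (413.2) = -39.9 m east.
Residual distance = √(30.8² + (-39.9)²) = 50.4 m.

50 m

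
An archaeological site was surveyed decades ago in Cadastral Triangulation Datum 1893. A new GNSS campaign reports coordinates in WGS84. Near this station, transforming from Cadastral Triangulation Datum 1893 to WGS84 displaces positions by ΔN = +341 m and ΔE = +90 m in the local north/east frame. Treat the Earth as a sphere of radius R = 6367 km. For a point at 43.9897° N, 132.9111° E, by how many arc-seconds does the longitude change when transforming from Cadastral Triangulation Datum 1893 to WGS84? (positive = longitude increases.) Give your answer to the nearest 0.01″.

At latitude 43.9897°, cos φ = 0.719465.
One radian of longitude at latitude φ spans R cos φ, so Δλ = ΔE / (R cos φ) = 90.0 / (6367000 × 0.719465) = 1.9647e-05 rad = 4.053″.

Δλ = 4.05″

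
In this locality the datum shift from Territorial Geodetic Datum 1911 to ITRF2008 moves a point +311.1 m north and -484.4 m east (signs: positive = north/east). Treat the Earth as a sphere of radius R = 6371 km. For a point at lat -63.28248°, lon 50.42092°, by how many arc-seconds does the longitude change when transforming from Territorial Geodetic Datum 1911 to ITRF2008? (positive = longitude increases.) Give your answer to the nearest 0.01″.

At latitude -63.28248°, cos φ = 0.449592.
One radian of longitude at latitude φ spans R cos φ, so Δλ = ΔE / (R cos φ) = -484.4 / (6371000 × 0.449592) = -1.6911e-04 rad = -34.882″.

Δλ = -34.88″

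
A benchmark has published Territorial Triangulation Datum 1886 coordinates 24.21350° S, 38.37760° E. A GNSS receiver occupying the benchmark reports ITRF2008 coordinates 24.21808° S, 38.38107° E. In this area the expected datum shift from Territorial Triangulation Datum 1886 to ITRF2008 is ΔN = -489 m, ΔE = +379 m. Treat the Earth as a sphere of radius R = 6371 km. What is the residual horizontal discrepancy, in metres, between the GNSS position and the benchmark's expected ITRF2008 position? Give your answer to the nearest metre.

34 m

Observed coordinate differences: Δφ = -0.00458°, Δλ = +0.00347°.
Converting to metres (1° lat = 111195 m, cos φ = 0.912024): observed ΔN = -509.3 m, observed ΔE = 351.9 m.
Subtracting the expected shift leaves a residual of -509.3 − (-489) = -20.3 m north and 351.9 − (379) = -27.1 m east.
Residual distance = √((-20.3)² + (-27.1)²) = 33.8 m.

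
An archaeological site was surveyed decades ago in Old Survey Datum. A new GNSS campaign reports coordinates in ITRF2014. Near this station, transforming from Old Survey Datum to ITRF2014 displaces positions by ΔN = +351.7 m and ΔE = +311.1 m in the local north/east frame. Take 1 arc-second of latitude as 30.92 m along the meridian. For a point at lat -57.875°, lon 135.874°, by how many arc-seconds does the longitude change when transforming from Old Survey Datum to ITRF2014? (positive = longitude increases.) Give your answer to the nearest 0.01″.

Δλ = 18.92″

At latitude -57.875°, cos φ = 0.531768.
1″ of longitude at this latitude = 30.92 × cos φ = 16.4423 m, so Δλ = 311.1 / 16.4423 = 18.921″.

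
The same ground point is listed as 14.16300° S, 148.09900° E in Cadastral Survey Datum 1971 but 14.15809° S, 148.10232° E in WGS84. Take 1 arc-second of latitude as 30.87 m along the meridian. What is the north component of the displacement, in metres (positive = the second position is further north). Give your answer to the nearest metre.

Δφ = -14.15809° − -14.16300° = +0.00491°; Δλ = 148.10232° − 148.09900° = +0.00332°.
1° of latitude = 3600 × 30.87 = 111132 m.
ΔN = Δφ × 111132 = 545.7 m; ΔE = Δλ × 111132 × cos(-14.16300°) = +0.00332 × 111132 × 0.969604 = 357.7 m.

ΔN = 546 m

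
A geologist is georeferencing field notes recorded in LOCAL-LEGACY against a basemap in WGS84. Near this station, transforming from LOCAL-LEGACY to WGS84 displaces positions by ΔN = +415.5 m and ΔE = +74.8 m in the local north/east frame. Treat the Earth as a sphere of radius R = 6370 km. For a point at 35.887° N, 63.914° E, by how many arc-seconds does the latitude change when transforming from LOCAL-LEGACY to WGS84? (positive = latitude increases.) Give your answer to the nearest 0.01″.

On a sphere of radius R, 1 rad of latitude = R, so Δφ = ΔN / R = 415.5 / 6370000 = 6.5228e-05 rad = 13.454″.

Δφ = 13.45″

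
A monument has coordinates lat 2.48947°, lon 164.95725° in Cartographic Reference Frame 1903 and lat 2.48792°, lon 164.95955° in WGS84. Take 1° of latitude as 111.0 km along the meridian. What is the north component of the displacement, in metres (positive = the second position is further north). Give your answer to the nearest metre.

Δφ = 2.48792° − 2.48947° = -0.00155°; Δλ = 164.95955° − 164.95725° = +0.00230°.
ΔN = Δφ × 111000 = -172.0 m; ΔE = Δλ × 111000 × cos(2.48947°) = +0.00230 × 111000 × 0.999056 = 255.1 m.

ΔN = -172 m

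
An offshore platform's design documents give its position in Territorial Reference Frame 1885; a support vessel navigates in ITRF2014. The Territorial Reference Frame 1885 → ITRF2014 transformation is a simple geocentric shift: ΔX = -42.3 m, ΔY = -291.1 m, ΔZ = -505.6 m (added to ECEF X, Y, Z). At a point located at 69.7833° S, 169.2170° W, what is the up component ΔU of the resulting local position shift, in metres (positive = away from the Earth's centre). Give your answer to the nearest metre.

At φ = -69.7833°, λ = -169.2170°: sin φ = -0.938392, cos φ = 0.345572, sin λ = -0.187090, cos λ = -0.982343.
ΔU = cos φ cos λ·ΔX + cos φ sin λ·ΔY + sin φ·ΔZ = (0.345572)(-0.982343)(-42.3) + (0.345572)(-0.187090)(-291.1) + (-0.938392)(-505.6) = 507.63 m.

ΔU = 508 m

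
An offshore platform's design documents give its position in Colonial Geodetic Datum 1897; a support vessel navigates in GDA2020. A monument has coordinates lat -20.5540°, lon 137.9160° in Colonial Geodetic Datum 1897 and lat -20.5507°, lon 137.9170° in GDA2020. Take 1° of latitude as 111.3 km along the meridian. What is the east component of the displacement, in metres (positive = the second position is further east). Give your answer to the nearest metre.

Δφ = -20.5507° − -20.5540° = +0.0033°; Δλ = 137.9170° − 137.9160° = +0.0010°.
ΔN = Δφ × 111300 = 367.3 m; ΔE = Δλ × 111300 × cos(-20.5540°) = +0.0010 × 111300 × 0.936342 = 104.2 m.

ΔE = 104 m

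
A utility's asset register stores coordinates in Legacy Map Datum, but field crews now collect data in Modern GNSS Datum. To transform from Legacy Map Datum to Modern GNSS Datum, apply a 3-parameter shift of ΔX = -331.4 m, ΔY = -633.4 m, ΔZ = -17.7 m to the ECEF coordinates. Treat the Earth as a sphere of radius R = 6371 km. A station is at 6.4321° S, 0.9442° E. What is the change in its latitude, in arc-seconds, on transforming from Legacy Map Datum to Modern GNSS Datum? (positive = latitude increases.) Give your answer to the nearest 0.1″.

sin φ = -0.112026, cos φ = 0.993705, sin λ = 0.016479, cos λ = 0.999864.
North component: ΔN = −sin φ cos λ·ΔX − sin φ sin λ·ΔY + cos φ·ΔZ = −(-0.112026)(0.999864)(-331.4) − (-0.112026)(0.016479)(-633.4) + (0.993705)(-17.7) = -55.88 m.
1° of latitude spans πR/180 = 111195 m, so Δφ = -55.88 / 111195 × 3600 = -1.809″.

Δφ = -1.8″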